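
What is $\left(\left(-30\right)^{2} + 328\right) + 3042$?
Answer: $4270$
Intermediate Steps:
$\left(\left(-30\right)^{2} + 328\right) + 3042 = \left(900 + 328\right) + 3042 = 1228 + 3042 = 4270$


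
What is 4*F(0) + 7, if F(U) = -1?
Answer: 3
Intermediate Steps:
4*F(0) + 7 = 4*(-1) + 7 = -4 + 7 = 3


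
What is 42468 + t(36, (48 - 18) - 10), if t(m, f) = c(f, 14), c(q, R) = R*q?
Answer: 42748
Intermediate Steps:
t(m, f) = 14*f
42468 + t(36, (48 - 18) - 10) = 42468 + 14*((48 - 18) - 10) = 42468 + 14*(30 - 10) = 42468 + 14*20 = 42468 + 280 = 42748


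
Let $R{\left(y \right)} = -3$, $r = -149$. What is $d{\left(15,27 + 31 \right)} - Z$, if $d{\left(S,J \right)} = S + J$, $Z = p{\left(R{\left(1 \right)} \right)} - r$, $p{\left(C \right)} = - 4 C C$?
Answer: $-40$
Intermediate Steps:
$p{\left(C \right)} = - 4 C^{2}$
$Z = 113$ ($Z = - 4 \left(-3\right)^{2} - -149 = \left(-4\right) 9 + 149 = -36 + 149 = 113$)
$d{\left(S,J \right)} = J + S$
$d{\left(15,27 + 31 \right)} - Z = \left(\left(27 + 31\right) + 15\right) - 113 = \left(58 + 15\right) - 113 = 73 - 113 = -40$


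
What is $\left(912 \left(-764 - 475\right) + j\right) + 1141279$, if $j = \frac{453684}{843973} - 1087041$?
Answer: $- \frac{907886621606}{843973} \approx -1.0757 \cdot 10^{6}$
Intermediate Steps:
$j = - \frac{917432800209}{843973}$ ($j = 453684 \cdot \frac{1}{843973} - 1087041 = \frac{453684}{843973} - 1087041 = - \frac{917432800209}{843973} \approx -1.087 \cdot 10^{6}$)
$\left(912 \left(-764 - 475\right) + j\right) + 1141279 = \left(912 \left(-764 - 475\right) - \frac{917432800209}{843973}\right) + 1141279 = \left(912 \left(-1239\right) - \frac{917432800209}{843973}\right) + 1141279 = \left(-1129968 - \frac{917432800209}{843973}\right) + 1141279 = - \frac{1871095283073}{843973} + 1141279 = - \frac{907886621606}{843973}$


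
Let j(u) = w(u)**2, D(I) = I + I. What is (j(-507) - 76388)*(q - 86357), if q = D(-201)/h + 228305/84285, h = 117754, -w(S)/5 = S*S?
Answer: -10890263167390342467951817/76345353 ≈ -1.4264e+17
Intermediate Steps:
w(S) = -5*S**2 (w(S) = -5*S*S = -5*S**2)
D(I) = 2*I
j(u) = 25*u**4 (j(u) = (-5*u**2)**2 = 25*u**4)
q = 2684994440/992489589 (q = (2*(-201))/117754 + 228305/84285 = -402*1/117754 + 228305*(1/84285) = -201/58877 + 45661/16857 = 2684994440/992489589 ≈ 2.7053)
(j(-507) - 76388)*(q - 86357) = (25*(-507)**4 - 76388)*(2684994440/992489589 - 86357) = (25*66074188401 - 76388)*(-85705738442833/992489589) = (1651854710025 - 76388)*(-85705738442833/992489589) = 1651854633637*(-85705738442833/992489589) = -10890263167390342467951817/76345353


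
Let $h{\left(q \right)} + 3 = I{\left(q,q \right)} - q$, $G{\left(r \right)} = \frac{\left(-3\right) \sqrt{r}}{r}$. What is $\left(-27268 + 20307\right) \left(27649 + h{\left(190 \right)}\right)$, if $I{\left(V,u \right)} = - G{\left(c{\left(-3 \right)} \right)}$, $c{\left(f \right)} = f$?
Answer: $-191121216 + 6961 i \sqrt{3} \approx -1.9112 \cdot 10^{8} + 12057.0 i$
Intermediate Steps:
$G{\left(r \right)} = - \frac{3}{\sqrt{r}}$
$I{\left(V,u \right)} = - i \sqrt{3}$ ($I{\left(V,u \right)} = - \frac{-3}{i \sqrt{3}} = - \left(-3\right) \left(- \frac{i \sqrt{3}}{3}\right) = - i \sqrt{3}$)
$h{\left(q \right)} = -3 - q - i \sqrt{3}$ ($h{\left(q \right)} = -3 - \left(q + i \sqrt{3}\right) = -3 - q - i \sqrt{3}$)
$\left(-27268 + 20307\right) \left(27649 + h{\left(190 \right)}\right) = \left(-27268 + 20307\right) \left(27649 - \left(193 + i \sqrt{3}\right)\right) = - 6961 \left(27649 - \left(193 + i \sqrt{3}\right)\right) = - 6961 \left(27456 - i \sqrt{3}\right) = -191121216 + 6961 i \sqrt{3}$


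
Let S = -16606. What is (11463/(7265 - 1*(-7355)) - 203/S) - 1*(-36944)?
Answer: 4484723649059/121389860 ≈ 36945.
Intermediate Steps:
(11463/(7265 - 1*(-7355)) - 203/S) - 1*(-36944) = (11463/(7265 - 1*(-7355)) - 203/(-16606)) - 1*(-36944) = (11463/(7265 + 7355) - 203*(-1/16606)) + 36944 = (11463/14620 + 203/16606) + 36944 = 96661219/121389860 + 36944 = 4484723649059/121389860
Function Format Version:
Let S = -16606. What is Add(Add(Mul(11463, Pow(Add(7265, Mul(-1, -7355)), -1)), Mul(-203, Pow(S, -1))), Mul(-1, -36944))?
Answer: Rational(4484723649059, 121389860) ≈ 36945.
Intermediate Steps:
Add(Add(Mul(11463, Pow(Add(7265, Mul(-1, -7355)), -1)), Mul(-203, Pow(S, -1))), Mul(-1, -36944)) = Add(Add(Mul(11463, Pow(Add(7265, Mul(-1, -7355)), -1)), Mul(-203, Pow(-16606, -1))), Mul(-1, -36944)) = Add(Add(Mul(11463, Pow(Add(7265, 7355), -1)), Mul(-203, Rational(-1, 16606))), 36944) = Add(Add(Mul(11463, Pow(14620, -1)), Rational(203, 16606)), 36944) = Add(Add(Mul(11463, Rational(1, 14620)), Rational(203, 16606)), 36944) = Add(Add(Rational(11463, 14620), Rational(203, 16606)), 36944) = Add(Rational(96661219, 121389860), 36944) = Rational(4484723649059, 121389860)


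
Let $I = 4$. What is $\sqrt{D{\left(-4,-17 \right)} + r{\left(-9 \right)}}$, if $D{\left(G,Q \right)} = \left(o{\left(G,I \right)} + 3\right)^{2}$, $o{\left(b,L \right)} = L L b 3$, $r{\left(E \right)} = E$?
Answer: $24 \sqrt{62} \approx 188.98$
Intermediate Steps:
$o{\left(b,L \right)} = 3 b L^{2}$ ($o{\left(b,L \right)} = L 3 L b = 3 b L^{2}$)
$D{\left(G,Q \right)} = \left(3 + 48 G\right)^{2}$ ($D{\left(G,Q \right)} = \left(3 G 4^{2} + 3\right)^{2} = \left(3 G 16 + 3\right)^{2} = \left(48 G + 3\right)^{2} = \left(3 + 48 G\right)^{2}$)
$\sqrt{D{\left(-4,-17 \right)} + r{\left(-9 \right)}} = \sqrt{9 \left(1 + 16 \left(-4\right)\right)^{2} - 9} = \sqrt{9 \left(1 - 64\right)^{2} - 9} = \sqrt{9 \left(-63\right)^{2} - 9} = \sqrt{9 \cdot 3969 - 9} = \sqrt{35721 - 9} = \sqrt{35712} = 24 \sqrt{62}$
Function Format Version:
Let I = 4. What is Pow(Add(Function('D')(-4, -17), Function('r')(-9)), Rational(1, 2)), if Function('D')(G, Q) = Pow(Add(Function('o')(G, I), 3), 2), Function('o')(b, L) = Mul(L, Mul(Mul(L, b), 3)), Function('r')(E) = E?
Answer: Mul(24, Pow(62, Rational(1, 2))) ≈ 188.98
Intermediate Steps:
Function('o')(b, L) = Mul(3, b, Pow(L, 2)) (Function('o')(b, L) = Mul(L, Mul(3, L, b)) = Mul(3, b, Pow(L, 2)))
Function('D')(G, Q) = Pow(Add(3, Mul(48, G)), 2) (Function('D')(G, Q) = Pow(Add(Mul(3, G, Pow(4, 2)), 3), 2) = Pow(Add(Mul(3, G, 16), 3), 2) = Pow(Add(Mul(48, G), 3), 2) = Pow(Add(3, Mul(48, G)), 2))
Pow(Add(Function('D')(-4, -17), Function('r')(-9)), Rational(1, 2)) = Pow(Add(Mul(9, Pow(Add(1, Mul(16, -4)), 2)), -9), Rational(1, 2)) = Pow(Add(Mul(9, Pow(Add(1, -64), 2)), -9), Rational(1, 2)) = Pow(Add(Mul(9, Pow(-63, 2)), -9), Rational(1, 2)) = Pow(Add(Mul(9, 3969), -9), Rational(1, 2)) = Pow(Add(35721, -9), Rational(1, 2)) = Pow(35712, Rational(1, 2)) = Mul(24, Pow(62, Rational(1, 2)))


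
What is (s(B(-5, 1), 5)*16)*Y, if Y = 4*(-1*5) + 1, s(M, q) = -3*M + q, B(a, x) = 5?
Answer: 3040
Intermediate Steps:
s(M, q) = q - 3*M
Y = -19 (Y = 4*(-5) + 1 = -20 + 1 = -19)
(s(B(-5, 1), 5)*16)*Y = ((5 - 3*5)*16)*(-19) = ((5 - 15)*16)*(-19) = -10*16*(-19) = -160*(-19) = 3040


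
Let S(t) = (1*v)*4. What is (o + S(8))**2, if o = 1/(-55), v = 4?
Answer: 772641/3025 ≈ 255.42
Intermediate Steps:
S(t) = 16 (S(t) = (1*4)*4 = 4*4 = 16)
o = -1/55 ≈ -0.018182
(o + S(8))**2 = (-1/55 + 16)**2 = (879/55)**2 = 772641/3025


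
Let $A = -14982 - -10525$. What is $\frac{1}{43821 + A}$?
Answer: $\frac{1}{39364} \approx 2.5404 \cdot 10^{-5}$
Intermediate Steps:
$A = -4457$ ($A = -14982 + 10525 = -4457$)
$\frac{1}{43821 + A} = \frac{1}{43821 - 4457} = \frac{1}{39364}$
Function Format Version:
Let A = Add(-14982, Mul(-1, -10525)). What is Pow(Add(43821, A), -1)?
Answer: Rational(1, 39364) ≈ 2.5404e-5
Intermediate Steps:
A = -4457 (A = Add(-14982, 10525) = -4457)
Pow(Add(43821, A), -1) = Pow(Add(43821, -4457), -1) = Pow(39364, -1) = Rational(1, 39364)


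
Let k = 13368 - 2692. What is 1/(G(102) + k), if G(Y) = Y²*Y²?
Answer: 1/108253892 ≈ 9.2375e-9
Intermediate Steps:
G(Y) = Y⁴
k = 10676
1/(G(102) + k) = 1/(102⁴ + 10676) = 1/(108243216 + 10676) = 1/108253892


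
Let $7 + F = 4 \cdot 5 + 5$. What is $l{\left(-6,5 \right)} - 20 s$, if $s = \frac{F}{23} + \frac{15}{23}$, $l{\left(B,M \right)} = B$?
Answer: $- \frac{798}{23} \approx -34.696$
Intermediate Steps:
$F = 18$ ($F = -7 + \left(4 \cdot 5 + 5\right) = -7 + \left(20 + 5\right) = -7 + 25 = 18$)
$s = \frac{33}{23}$ ($s = \frac{18}{23} + \frac{15}{23} = \frac{33}{23} \approx 1.4348$)
$l{\left(-6,5 \right)} - 20 s = -6 - \frac{660}{23} = - \frac{798}{23}$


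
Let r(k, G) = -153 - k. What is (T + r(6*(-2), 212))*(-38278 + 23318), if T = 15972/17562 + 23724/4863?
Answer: 9597381985840/4744667 ≈ 2.0228e+6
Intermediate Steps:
T = 27461818/4744667 (T = 15972*(1/17562) + 23724*(1/4863) = 2662/2927 + 7908/1621 = 27461818/4744667 ≈ 5.7879)
(T + r(6*(-2), 212))*(-38278 + 23318) = (27461818/4744667 + (-153 - 6*(-2)))*(-38278 + 23318) = (27461818/4744667 + (-153 - 1*(-12)))*(-14960) = (27461818/4744667 + (-153 + 12))*(-14960) = (27461818/4744667 - 141)*(-14960) = -641536229/4744667*(-14960) = 9597381985840/4744667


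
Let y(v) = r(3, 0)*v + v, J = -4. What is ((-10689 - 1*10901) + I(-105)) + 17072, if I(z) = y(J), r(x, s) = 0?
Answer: -4522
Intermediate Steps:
y(v) = v (y(v) = 0*v + v = 0 + v = v)
I(z) = -4
((-10689 - 1*10901) + I(-105)) + 17072 = ((-10689 - 1*10901) - 4) + 17072 = ((-10689 - 10901) - 4) + 17072 = (-21590 - 4) + 17072 = -21594 + 17072 = -4522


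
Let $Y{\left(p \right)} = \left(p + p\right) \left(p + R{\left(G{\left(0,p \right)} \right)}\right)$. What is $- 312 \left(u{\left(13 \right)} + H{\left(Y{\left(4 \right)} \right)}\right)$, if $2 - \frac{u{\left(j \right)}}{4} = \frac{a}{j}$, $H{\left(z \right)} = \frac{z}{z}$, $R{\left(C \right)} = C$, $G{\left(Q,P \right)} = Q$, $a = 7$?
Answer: $-2136$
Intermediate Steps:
$Y{\left(p \right)} = 2 p^{2}$ ($Y{\left(p \right)} = \left(p + p\right) \left(p + 0\right) = 2 p p = 2 p^{2}$)
$H{\left(z \right)} = 1$
$u{\left(j \right)} = 8 - \frac{28}{j}$ ($u{\left(j \right)} = 8 - 4 \frac{7}{j} = 8 - \frac{28}{j}$)
$- 312 \left(u{\left(13 \right)} + H{\left(Y{\left(4 \right)} \right)}\right) = - 312 \left(\left(8 - \frac{28}{13}\right) + 1\right) = - 312 \left(\frac{76}{13} + 1\right) = \left(-312\right) \frac{89}{13} = -2136$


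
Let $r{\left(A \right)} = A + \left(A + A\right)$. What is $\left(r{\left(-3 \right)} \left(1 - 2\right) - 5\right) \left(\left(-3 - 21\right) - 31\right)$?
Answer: $-220$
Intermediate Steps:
$r{\left(A \right)} = 3 A$ ($r{\left(A \right)} = A + 2 A = 3 A$)
$\left(r{\left(-3 \right)} \left(1 - 2\right) - 5\right) \left(\left(-3 - 21\right) - 31\right) = \left(3 \left(-3\right) \left(1 - 2\right) - 5\right) \left(\left(-3 - 21\right) - 31\right) = \left(\left(-9\right) \left(-1\right) - 5\right) \left(-24 - 31\right) = \left(9 - 5\right) \left(-55\right) = 4 \left(-55\right) = -220$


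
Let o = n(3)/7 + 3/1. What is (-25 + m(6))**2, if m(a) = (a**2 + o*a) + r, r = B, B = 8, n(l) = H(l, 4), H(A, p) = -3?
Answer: 58081/49 ≈ 1185.3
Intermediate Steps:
n(l) = -3
r = 8
o = 18/7 (o = -3/7 + 3/1 = -3*1/7 + 3*1 = -3/7 + 3 = 18/7 ≈ 2.5714)
m(a) = 8 + a**2 + 18*a/7 (m(a) = (a**2 + 18*a/7) + 8 = 8 + a**2 + 18*a/7)
(-25 + m(6))**2 = (-25 + (8 + 6**2 + (18/7)*6))**2 = (-25 + (8 + 36 + 108/7))**2 = (-25 + 416/7)**2 = (241/7)**2 = 58081/49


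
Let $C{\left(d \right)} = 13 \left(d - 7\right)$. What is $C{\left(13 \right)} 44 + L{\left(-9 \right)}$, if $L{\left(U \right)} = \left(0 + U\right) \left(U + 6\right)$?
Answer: $3459$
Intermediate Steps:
$C{\left(d \right)} = -91 + 13 d$ ($C{\left(d \right)} = 13 \left(-7 + d\right) = -91 + 13 d$)
$L{\left(U \right)} = U \left(6 + U\right)$
$C{\left(13 \right)} 44 + L{\left(-9 \right)} = \left(-91 + 13 \cdot 13\right) 44 - 9 \left(6 - 9\right) = \left(-91 + 169\right) 44 - -27 = 78 \cdot 44 + 27 = 3432 + 27 = 3459$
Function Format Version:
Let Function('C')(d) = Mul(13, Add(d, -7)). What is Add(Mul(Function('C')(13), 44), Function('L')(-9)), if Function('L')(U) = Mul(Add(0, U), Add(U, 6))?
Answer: 3459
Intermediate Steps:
Function('C')(d) = Add(-91, Mul(13, d)) (Function('C')(d) = Mul(13, Add(-7, d)) = Add(-91, Mul(13, d)))
Function('L')(U) = Mul(U, Add(6, U))
Add(Mul(Function('C')(13), 44), Function('L')(-9)) = Add(Mul(Add(-91, Mul(13, 13)), 44), Mul(-9, Add(6, -9))) = Add(Mul(Add(-91, 169), 44), Mul(-9, -3)) = Add(Mul(78, 44), 27) = Add(3432, 27) = 3459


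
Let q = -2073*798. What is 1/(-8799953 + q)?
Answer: -1/10454207 ≈ -9.5655e-8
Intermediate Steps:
q = -1654254
1/(-8799953 + q) = 1/(-8799953 - 1654254) = 1/(-10454207) = -1/10454207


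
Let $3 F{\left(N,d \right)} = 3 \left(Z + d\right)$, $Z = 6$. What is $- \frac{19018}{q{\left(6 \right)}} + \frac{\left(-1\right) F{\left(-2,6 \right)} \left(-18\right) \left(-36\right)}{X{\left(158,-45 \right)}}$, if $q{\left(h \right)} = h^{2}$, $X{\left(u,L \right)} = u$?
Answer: $- \frac{821195}{1422} \approx -577.49$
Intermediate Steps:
$F{\left(N,d \right)} = 6 + d$ ($F{\left(N,d \right)} = \frac{3 \left(6 + d\right)}{3} = \frac{18 + 3 d}{3} = 6 + d$)
$- \frac{19018}{q{\left(6 \right)}} + \frac{\left(-1\right) F{\left(-2,6 \right)} \left(-18\right) \left(-36\right)}{X{\left(158,-45 \right)}} = - \frac{19018}{6^{2}} + \frac{\left(-1\right) \left(6 + 6\right) \left(-18\right) \left(-36\right)}{158} = - \frac{19018}{36} + - 12 \left(-18\right) \left(-36\right) \frac{1}{158} = \left(-19018\right) \frac{1}{36} + - \left(-216\right) \left(-36\right) \frac{1}{158} = - \frac{9509}{18} + \left(-1\right) 7776 \cdot \frac{1}{158} = - \frac{9509}{18} - \frac{3888}{79} = - \frac{821195}{1422}$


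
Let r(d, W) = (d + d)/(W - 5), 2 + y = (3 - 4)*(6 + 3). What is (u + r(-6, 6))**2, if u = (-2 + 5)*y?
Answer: 2025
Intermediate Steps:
y = -11 (y = -2 + (3 - 4)*(6 + 3) = -2 - 1*9 = -2 - 9 = -11)
r(d, W) = 2*d/(-5 + W) (r(d, W) = (2*d)/(-5 + W) = 2*d/(-5 + W))
u = -33 (u = (-2 + 5)*(-11) = 3*(-11) = -33)
(u + r(-6, 6))**2 = (-33 + 2*(-6)/(-5 + 6))**2 = (-33 + 2*(-6)/1)**2 = (-33 + 2*(-6)*1)**2 = (-33 - 12)**2 = (-45)**2 = 2025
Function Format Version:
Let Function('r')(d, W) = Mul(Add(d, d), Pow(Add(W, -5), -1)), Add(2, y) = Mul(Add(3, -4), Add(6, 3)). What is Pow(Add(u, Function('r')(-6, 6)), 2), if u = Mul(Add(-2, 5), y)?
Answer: 2025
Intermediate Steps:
y = -11 (y = Add(-2, Mul(Add(3, -4), Add(6, 3))) = Add(-2, Mul(-1, 9)) = Add(-2, -9) = -11)
Function('r')(d, W) = Mul(2, d, Pow(Add(-5, W), -1)) (Function('r')(d, W) = Mul(Mul(2, d), Pow(Add(-5, W), -1)) = Mul(2, d, Pow(Add(-5, W), -1)))
u = -33 (u = Mul(Add(-2, 5), -11) = Mul(3, -11) = -33)
Pow(Add(u, Function('r')(-6, 6)), 2) = Pow(Add(-33, Mul(2, -6, Pow(Add(-5, 6), -1))), 2) = Pow(Add(-33, Mul(2, -6, Pow(1, -1))), 2) = Pow(Add(-33, Mul(2, -6, 1)), 2) = Pow(Add(-33, -12), 2) = Pow(-45, 2) = 2025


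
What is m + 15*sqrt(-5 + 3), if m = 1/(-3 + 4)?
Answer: 1 + 15*I*sqrt(2) ≈ 1.0 + 21.213*I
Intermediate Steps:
m = 1 (m = 1/1 = 1)
m + 15*sqrt(-5 + 3) = 1 + 15*sqrt(-5 + 3) = 1 + 15*sqrt(-2) = 1 + 15*(I*sqrt(2)) = 1 + 15*I*sqrt(2)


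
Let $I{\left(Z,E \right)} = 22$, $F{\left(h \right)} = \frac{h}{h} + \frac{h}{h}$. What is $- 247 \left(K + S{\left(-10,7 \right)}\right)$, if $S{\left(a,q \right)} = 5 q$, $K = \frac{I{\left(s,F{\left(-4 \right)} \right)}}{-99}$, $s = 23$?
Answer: $- \frac{77311}{9} \approx -8590.1$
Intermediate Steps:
$F{\left(h \right)} = 2$ ($F{\left(h \right)} = 1 + 1 = 2$)
$K = - \frac{2}{9}$ ($K = \frac{22}{-99} = 22 \left(- \frac{1}{99}\right) = - \frac{2}{9} \approx -0.22222$)
$- 247 \left(K + S{\left(-10,7 \right)}\right) = - 247 \left(- \frac{2}{9} + 5 \cdot 7\right) = - 247 \left(- \frac{2}{9} + 35\right) = \left(-247\right) \frac{313}{9} = - \frac{77311}{9}$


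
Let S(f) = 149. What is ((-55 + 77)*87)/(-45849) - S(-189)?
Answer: -78545/527 ≈ -149.04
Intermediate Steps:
((-55 + 77)*87)/(-45849) - S(-189) = ((-55 + 77)*87)/(-45849) - 1*149 = (22*87)*(-1/45849) - 149 = 1914*(-1/45849) - 149 = -22/527 - 149 = -78545/527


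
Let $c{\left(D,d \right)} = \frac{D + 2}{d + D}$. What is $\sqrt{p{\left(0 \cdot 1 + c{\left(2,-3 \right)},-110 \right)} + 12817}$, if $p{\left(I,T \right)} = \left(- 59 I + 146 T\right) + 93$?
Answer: $i \sqrt{2914} \approx 53.982 i$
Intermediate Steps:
$c{\left(D,d \right)} = \frac{2 + D}{D + d}$
$p{\left(I,T \right)} = 93 - 59 I + 146 T$
$\sqrt{p{\left(0 \cdot 1 + c{\left(2,-3 \right)},-110 \right)} + 12817} = \sqrt{\left(93 - 59 \left(0 \cdot 1 + \frac{2 + 2}{2 - 3}\right) + 146 \left(-110\right)\right) + 12817} = \sqrt{\left(93 - 59 \left(0 + \frac{1}{-1} \cdot 4\right) - 16060\right) + 12817} = \sqrt{\left(93 - 59 \left(0 - 4\right) - 16060\right) + 12817} = \sqrt{\left(93 - -236 - 16060\right) + 12817} = \sqrt{\left(93 + 236 - 16060\right) + 12817} = \sqrt{-15731 + 12817} = \sqrt{-2914} = i \sqrt{2914}$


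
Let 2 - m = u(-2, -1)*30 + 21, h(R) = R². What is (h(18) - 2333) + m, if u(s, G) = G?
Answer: -1998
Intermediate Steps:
m = 11 (m = 2 - (-1*30 + 21) = 2 - (-30 + 21) = 2 - 1*(-9) = 2 + 9 = 11)
(h(18) - 2333) + m = (18² - 2333) + 11 = (324 - 2333) + 11 = -2009 + 11 = -1998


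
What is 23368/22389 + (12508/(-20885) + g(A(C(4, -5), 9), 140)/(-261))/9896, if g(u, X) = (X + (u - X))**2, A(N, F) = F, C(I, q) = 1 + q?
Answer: 140047536953987/134192072546760 ≈ 1.0436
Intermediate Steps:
g(u, X) = u**2
23368/22389 + (12508/(-20885) + g(A(C(4, -5), 9), 140)/(-261))/9896 = 23368/22389 + (12508/(-20885) + 9**2/(-261))/9896 = 23368*(1/22389) + (12508*(-1/20885) + 81*(-1/261))*(1/9896) = 23368/22389 + (-12508/20885 - 9/29)*(1/9896) = 23368/22389 - 550697/605665*1/9896 = 23368/22389 - 550697/5993660840 = 140047536953987/134192072546760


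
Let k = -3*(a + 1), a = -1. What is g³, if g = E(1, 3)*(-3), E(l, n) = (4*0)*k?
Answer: 0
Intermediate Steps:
k = 0 (k = -3*(-1 + 1) = -3*0 = 0)
E(l, n) = 0 (E(l, n) = (4*0)*0 = 0*0 = 0)
g = 0 (g = 0*(-3) = 0)
g³ = 0³ = 0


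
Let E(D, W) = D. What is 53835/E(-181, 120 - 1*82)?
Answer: -53835/181 ≈ -297.43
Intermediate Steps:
53835/E(-181, 120 - 1*82) = 53835/(-181) = 53835*(-1/181) = -53835/181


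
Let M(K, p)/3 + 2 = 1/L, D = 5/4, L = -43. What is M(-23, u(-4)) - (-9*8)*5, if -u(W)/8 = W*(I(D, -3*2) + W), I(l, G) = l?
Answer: 15219/43 ≈ 353.93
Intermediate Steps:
D = 5/4 (D = 5*(1/4) = 5/4 ≈ 1.2500)
u(W) = -8*W*(5/4 + W)
M(K, p) = -261/43 (M(K, p) = -6 + 3/(-43) = -6 + 3*(-1/43) = -6 - 3/43 = -261/43)
M(-23, u(-4)) - (-9*8)*5 = -261/43 - (-9*8)*5 = -261/43 - (-72)*5 = -261/43 - 1*(-360) = -261/43 + 360 = 15219/43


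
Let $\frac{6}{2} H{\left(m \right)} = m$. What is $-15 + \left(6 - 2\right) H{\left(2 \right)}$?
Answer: $- \frac{37}{3} \approx -12.333$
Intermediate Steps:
$H{\left(m \right)} = \frac{m}{3}$
$-15 + \left(6 - 2\right) H{\left(2 \right)} = -15 + \left(6 - 2\right) \frac{1}{3} \cdot 2 = -15 + \left(6 - 2\right) \frac{2}{3} = -15 + 4 \cdot \frac{2}{3} = -15 + \frac{8}{3} = - \frac{37}{3}$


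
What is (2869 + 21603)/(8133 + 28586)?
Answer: 24472/36719 ≈ 0.66647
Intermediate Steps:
(2869 + 21603)/(8133 + 28586) = 24472/36719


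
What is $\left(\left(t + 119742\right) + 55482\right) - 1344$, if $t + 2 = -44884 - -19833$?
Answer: $148827$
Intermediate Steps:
$t = -25053$ ($t = -2 - 25051 = -25053$)
$\left(\left(t + 119742\right) + 55482\right) - 1344 = \left(\left(-25053 + 119742\right) + 55482\right) - 1344 = \left(94689 + 55482\right) - 1344 = 150171 - 1344 = 148827$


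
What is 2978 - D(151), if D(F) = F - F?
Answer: 2978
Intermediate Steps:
D(F) = 0
2978 - D(151) = 2978 - 1*0 = 2978 + 0 = 2978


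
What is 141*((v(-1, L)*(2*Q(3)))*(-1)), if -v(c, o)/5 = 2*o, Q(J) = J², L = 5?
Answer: 126900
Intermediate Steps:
v(c, o) = -10*o
141*((v(-1, L)*(2*Q(3)))*(-1)) = 141*(((-10*5)*(2*3²))*(-1)) = 141*(-100*9*(-1)) = 141*(-50*18*(-1)) = 141*(-900*(-1)) = 141*900 = 126900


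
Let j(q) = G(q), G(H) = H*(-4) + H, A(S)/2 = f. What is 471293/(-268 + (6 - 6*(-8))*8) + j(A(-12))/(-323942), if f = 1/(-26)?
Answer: 992365380293/345322172 ≈ 2873.7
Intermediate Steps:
f = -1/26 ≈ -0.038462
A(S) = -1/13 (A(S) = 2*(-1/26) = -1/13)
G(H) = -3*H (G(H) = -4*H + H = -3*H)
j(q) = -3*q
471293/(-268 + (6 - 6*(-8))*8) + j(A(-12))/(-323942) = 471293/(-268 + (6 - 6*(-8))*8) - 3*(-1/13)/(-323942) = 471293/(-268 + (6 + 48)*8) + (3/13)*(-1/323942) = 471293/(-268 + 54*8) - 3/4211246 = 471293/(-268 + 432) - 3/4211246 = 471293/164 - 3/4211246 = 992365380293/345322172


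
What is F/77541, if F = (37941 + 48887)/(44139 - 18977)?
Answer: 43414/975543321 ≈ 4.4502e-5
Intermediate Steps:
F = 43414/12581 (F = 86828/25162 = 86828*(1/25162) = 43414/12581 ≈ 3.4508)
F/77541 = (43414/12581)/77541 = (43414/12581)*(1/77541) = 43414/975543321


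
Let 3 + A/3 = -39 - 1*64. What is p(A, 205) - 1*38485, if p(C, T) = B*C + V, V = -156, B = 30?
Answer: -48181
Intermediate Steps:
A = -318 (A = -9 + 3*(-39 - 1*64) = -9 + 3*(-39 - 64) = -9 + 3*(-103) = -9 - 309 = -318)
p(C, T) = -156 + 30*C (p(C, T) = 30*C - 156 = -156 + 30*C)
p(A, 205) - 1*38485 = (-156 + 30*(-318)) - 1*38485 = (-156 - 9540) - 38485 = -9696 - 38485 = -48181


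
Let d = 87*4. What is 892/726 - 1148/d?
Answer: -21793/10527 ≈ -2.0702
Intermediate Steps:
d = 348
892/726 - 1148/d = 892/726 - 1148/348 = 892*(1/726) - 1148*1/348 = 446/363 - 287/87 = -21793/10527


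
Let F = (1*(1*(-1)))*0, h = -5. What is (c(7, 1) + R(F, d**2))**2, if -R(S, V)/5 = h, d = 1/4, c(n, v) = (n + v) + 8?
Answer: 1681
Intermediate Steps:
c(n, v) = 8 + n + v
F = 0 (F = (1*(-1))*0 = -1*0 = 0)
d = 1/4 ≈ 0.25000
R(S, V) = 25 (R(S, V) = -5*(-5) = 25)
(c(7, 1) + R(F, d**2))**2 = ((8 + 7 + 1) + 25)**2 = (16 + 25)**2 = 41**2 = 1681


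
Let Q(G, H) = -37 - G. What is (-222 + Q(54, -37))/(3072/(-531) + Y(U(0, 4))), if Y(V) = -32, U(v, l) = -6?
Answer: 55401/6688 ≈ 8.2836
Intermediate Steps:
(-222 + Q(54, -37))/(3072/(-531) + Y(U(0, 4))) = (-222 + (-37 - 1*54))/(3072/(-531) - 32) = (-222 + (-37 - 54))/(3072*(-1/531) - 32) = (-222 - 91)/(-1024/177 - 32) = -313/(-6688/177) = -313*(-177/6688) = 55401/6688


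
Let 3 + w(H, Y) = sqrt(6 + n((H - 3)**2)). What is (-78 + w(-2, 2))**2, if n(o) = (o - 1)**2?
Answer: (81 - sqrt(582))**2 ≈ 3234.8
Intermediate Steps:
n(o) = (-1 + o)**2
w(H, Y) = -3 + sqrt(6 + (-1 + (-3 + H)**2)**2) (w(H, Y) = -3 + sqrt(6 + (-1 + (H - 3)**2)**2) = -3 + sqrt(6 + (-1 + (-3 + H)**2)**2))
(-78 + w(-2, 2))**2 = (-78 + (-3 + sqrt(6 + (-1 + (-3 - 2)**2)**2)))**2 = (-78 + (-3 + sqrt(6 + (-1 + (-5)**2)**2)))**2 = (-78 + (-3 + sqrt(6 + (-1 + 25)**2)))**2 = (-78 + (-3 + sqrt(6 + 24**2)))**2 = (-78 + (-3 + sqrt(6 + 576)))**2 = (-78 + (-3 + sqrt(582)))**2 = (-81 + sqrt(582))**2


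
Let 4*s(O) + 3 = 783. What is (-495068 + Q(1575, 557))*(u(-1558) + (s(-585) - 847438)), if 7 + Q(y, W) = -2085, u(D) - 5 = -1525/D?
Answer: 328124426453820/779 ≈ 4.2121e+11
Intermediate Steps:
u(D) = 5 - 1525/D
s(O) = 195 (s(O) = -¾ + (¼)*783 = -¾ + 783/4 = 195)
Q(y, W) = -2092 (Q(y, W) = -7 - 2085 = -2092)
(-495068 + Q(1575, 557))*(u(-1558) + (s(-585) - 847438)) = (-495068 - 2092)*((5 - 1525/(-1558)) + (195 - 847438)) = -497160*((5 - 1525*(-1/1558)) - 847243) = -497160*((5 + 1525/1558) - 847243) = -497160*(9315/1558 - 847243) = -497160*(-1319995279/1558) = 328124426453820/779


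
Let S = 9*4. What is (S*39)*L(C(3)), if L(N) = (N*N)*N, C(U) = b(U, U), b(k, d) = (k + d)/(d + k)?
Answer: 1404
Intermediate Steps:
b(k, d) = 1 (b(k, d) = (d + k)/(d + k) = 1)
C(U) = 1
S = 36
L(N) = N³ (L(N) = N²*N = N³)
(S*39)*L(C(3)) = (36*39)*1³ = 1404*1 = 1404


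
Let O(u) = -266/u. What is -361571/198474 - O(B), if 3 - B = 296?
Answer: -158734387/58152882 ≈ -2.7296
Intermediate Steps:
B = -293 (B = 3 - 1*296 = 3 - 296 = -293)
-361571/198474 - O(B) = -361571/198474 - (-266)/(-293) = -361571*1/198474 - (-266)*(-1)/293 = -361571/198474 - 1*266/293 = -361571/198474 - 266/293 = -158734387/58152882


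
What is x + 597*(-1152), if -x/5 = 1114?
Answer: -693314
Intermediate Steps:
x = -5570 (x = -5*1114 = -5570)
x + 597*(-1152) = -5570 + 597*(-1152) = -5570 - 687744 = -693314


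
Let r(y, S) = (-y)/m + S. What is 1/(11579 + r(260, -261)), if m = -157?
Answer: 157/1777186 ≈ 8.8342e-5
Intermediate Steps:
r(y, S) = S + y/157 (r(y, S) = -y/(-157) + S = -y*(-1/157) + S = y/157 + S = S + y/157)
1/(11579 + r(260, -261)) = 1/(11579 + (-261 + (1/157)*260)) = 1/(11579 + (-261 + 260/157)) = 1/(11579 - 40717/157) = 1/(1777186/157) = 157/1777186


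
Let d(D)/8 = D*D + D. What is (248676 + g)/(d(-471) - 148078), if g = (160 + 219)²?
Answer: 392317/1622882 ≈ 0.24174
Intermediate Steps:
d(D) = 8*D + 8*D² (d(D) = 8*(D*D + D) = 8*(D² + D) = 8*(D + D²) = 8*D + 8*D²)
g = 143641 (g = 379² = 143641)
(248676 + g)/(d(-471) - 148078) = (248676 + 143641)/(8*(-471)*(1 - 471) - 148078) = 392317/(8*(-471)*(-470) - 148078) = 392317/(1770960 - 148078) = 392317/1622882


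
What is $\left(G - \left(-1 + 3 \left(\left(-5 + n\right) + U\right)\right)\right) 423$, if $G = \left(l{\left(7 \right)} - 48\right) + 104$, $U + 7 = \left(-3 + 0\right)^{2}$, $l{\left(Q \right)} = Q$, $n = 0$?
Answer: $30879$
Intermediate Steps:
$U = 2$ ($U = -7 + \left(-3 + 0\right)^{2} = -7 + \left(-3\right)^{2} = -7 + 9 = 2$)
$G = 63$ ($G = \left(7 - 48\right) + 104 = -41 + 104 = 63$)
$\left(G - \left(-1 + 3 \left(\left(-5 + n\right) + U\right)\right)\right) 423 = \left(63 - \left(-1 + 3 \left(\left(-5 + 0\right) + 2\right)\right)\right) 423 = \left(63 - \left(-1 + 3 \left(-5 + 2\right)\right)\right) 423 = \left(63 + \left(1 - -9\right)\right) 423 = \left(63 + \left(1 + 9\right)\right) 423 = \left(63 + 10\right) 423 = 73 \cdot 423 = 30879$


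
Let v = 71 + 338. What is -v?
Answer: -409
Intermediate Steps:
v = 409
-v = -1*409 = -409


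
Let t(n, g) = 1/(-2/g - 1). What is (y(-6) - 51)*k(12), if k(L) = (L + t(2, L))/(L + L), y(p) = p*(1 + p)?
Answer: -39/4 ≈ -9.7500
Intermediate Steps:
t(n, g) = 1/(-1 - 2/g)
k(L) = (L - L/(2 + L))/(2*L) (k(L) = (L - L/(2 + L))/(L + L) = (L - L/(2 + L))/((2*L)) = (L - L/(2 + L))*(1/(2*L)) = (L - L/(2 + L))/(2*L))
(y(-6) - 51)*k(12) = (-6*(1 - 6) - 51)*((1 + 12)/(2*(2 + 12))) = (-6*(-5) - 51)*((½)*13/14) = (30 - 51)*((½)*(1/14)*13) = -21*13/28 = -39/4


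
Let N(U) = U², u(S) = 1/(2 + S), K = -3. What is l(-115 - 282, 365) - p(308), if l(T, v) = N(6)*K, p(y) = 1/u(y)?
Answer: -418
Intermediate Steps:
p(y) = 2 + y (p(y) = 1/(1/(2 + y)) = 2 + y)
l(T, v) = -108 (l(T, v) = 6²*(-3) = 36*(-3) = -108)
l(-115 - 282, 365) - p(308) = -108 - (2 + 308) = -108 - 1*310 = -108 - 310 = -418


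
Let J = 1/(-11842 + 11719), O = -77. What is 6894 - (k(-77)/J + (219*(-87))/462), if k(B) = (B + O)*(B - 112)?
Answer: 552393879/154 ≈ 3.5870e+6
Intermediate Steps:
J = -1/123 (J = 1/(-123) = -1/123 ≈ -0.0081301)
k(B) = (-112 + B)*(-77 + B) (k(B) = (B - 77)*(B - 112) = (-77 + B)*(-112 + B) = (-112 + B)*(-77 + B))
6894 - (k(-77)/J + (219*(-87))/462) = 6894 - ((8624 + (-77)² - 189*(-77))/(-1/123) + (219*(-87))/462) = 6894 - ((8624 + 5929 + 14553)*(-123) - 19053*1/462) = 6894 - (29106*(-123) - 6351/154) = 6894 - (-3580038 - 6351/154) = 6894 - 1*(-551332203/154) = 6894 + 551332203/154 = 552393879/154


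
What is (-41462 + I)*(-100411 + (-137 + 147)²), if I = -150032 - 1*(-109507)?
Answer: 8224197957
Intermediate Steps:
I = -40525 (I = -150032 + 109507 = -40525)
(-41462 + I)*(-100411 + (-137 + 147)²) = (-41462 - 40525)*(-100411 + (-137 + 147)²) = -81987*(-100411 + 10²) = -81987*(-100411 + 100) = -81987*(-100311) = 8224197957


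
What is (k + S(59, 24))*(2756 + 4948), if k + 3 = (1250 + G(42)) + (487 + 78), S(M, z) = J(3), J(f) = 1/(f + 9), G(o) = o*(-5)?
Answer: 12342450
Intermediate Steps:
G(o) = -5*o
J(f) = 1/(9 + f)
S(M, z) = 1/12 (S(M, z) = 1/(9 + 3) = 1/12)
k = 1602 (k = -3 + ((1250 - 5*42) + (487 + 78)) = -3 + ((1250 - 210) + 565) = -3 + (1040 + 565) = -3 + 1605 = 1602)
(k + S(59, 24))*(2756 + 4948) = (1602 + 1/12)*(2756 + 4948) = (19225/12)*7704 = 12342450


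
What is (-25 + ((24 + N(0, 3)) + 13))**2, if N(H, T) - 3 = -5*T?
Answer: 0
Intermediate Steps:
N(H, T) = 3 - 5*T
(-25 + ((24 + N(0, 3)) + 13))**2 = (-25 + ((24 + (3 - 5*3)) + 13))**2 = (-25 + ((24 + (3 - 15)) + 13))**2 = (-25 + ((24 - 12) + 13))**2 = (-25 + (12 + 13))**2 = (-25 + 25)**2 = 0**2 = 0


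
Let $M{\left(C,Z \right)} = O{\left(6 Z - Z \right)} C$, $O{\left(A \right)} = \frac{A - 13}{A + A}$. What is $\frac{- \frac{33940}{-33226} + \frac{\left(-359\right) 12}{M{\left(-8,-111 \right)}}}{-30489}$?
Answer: $- \frac{9939810515}{287699813976} \approx -0.034549$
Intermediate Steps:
$O{\left(A \right)} = \frac{-13 + A}{2 A}$
$M{\left(C,Z \right)} = \frac{C \left(-13 + 5 Z\right)}{10 Z}$ ($M{\left(C,Z \right)} = \frac{-13 + \left(6 Z - Z\right)}{2 \left(6 Z - Z\right)} C = \frac{-13 + 5 Z}{2 \cdot 5 Z} C = \frac{\frac{1}{5 Z} \left(-13 + 5 Z\right)}{2} C = \frac{-13 + 5 Z}{10 Z} C = \frac{C \left(-13 + 5 Z\right)}{10 Z}$)
$\frac{- \frac{33940}{-33226} + \frac{\left(-359\right) 12}{M{\left(-8,-111 \right)}}}{-30489} = \frac{- \frac{33940}{-33226} + \frac{\left(-359\right) 12}{\frac{1}{10} \left(-8\right) \frac{1}{-111} \left(-13 + 5 \left(-111\right)\right)}}{-30489} = \left(\left(-33940\right) \left(- \frac{1}{33226}\right) - \frac{4308}{\frac{1}{10} \left(-8\right) \left(- \frac{1}{111}\right) \left(-13 - 555\right)}\right) \left(- \frac{1}{30489}\right) = \left(\frac{16970}{16613} - \frac{4308}{\frac{1}{10} \left(-8\right) \left(- \frac{1}{111}\right) \left(-568\right)}\right) \left(- \frac{1}{30489}\right) = \left(\frac{16970}{16613} - \frac{4308}{- \frac{2272}{555}}\right) \left(- \frac{1}{30489}\right) = \left(\frac{16970}{16613} - - \frac{597735}{568}\right) \left(- \frac{1}{30489}\right) = \left(\frac{16970}{16613} + \frac{597735}{568}\right) \left(- \frac{1}{30489}\right) = \frac{9939810515}{9436184} \left(- \frac{1}{30489}\right) = - \frac{9939810515}{287699813976}$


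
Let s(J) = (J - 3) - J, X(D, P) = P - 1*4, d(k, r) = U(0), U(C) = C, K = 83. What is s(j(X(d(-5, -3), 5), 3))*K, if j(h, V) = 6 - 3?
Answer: -249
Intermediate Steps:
d(k, r) = 0
X(D, P) = -4 + P (X(D, P) = P - 4 = -4 + P)
j(h, V) = 3
s(J) = -3 (s(J) = (-3 + J) - J = -3)
s(j(X(d(-5, -3), 5), 3))*K = -3*83 = -249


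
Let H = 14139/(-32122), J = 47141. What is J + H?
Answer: 1514249063/32122 ≈ 47141.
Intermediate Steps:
H = -14139/32122 (H = 14139*(-1/32122) = -14139/32122 ≈ -0.44017)
J + H = 47141 - 14139/32122 = 1514249063/32122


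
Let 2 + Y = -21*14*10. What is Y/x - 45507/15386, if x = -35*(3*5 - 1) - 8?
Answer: 1614509/547302 ≈ 2.9499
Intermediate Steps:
x = -498 (x = -35*(15 - 1) - 8 = -35*14 - 8 = -490 - 8 = -498)
Y = -2942 (Y = -2 - 21*14*10 = -2 - 294*10 = -2 - 2940 = -2942)
Y/x - 45507/15386 = -2942/(-498) - 45507/15386 = -2942*(-1/498) - 45507*1/15386 = 1471/249 - 6501/2198 = 1614509/547302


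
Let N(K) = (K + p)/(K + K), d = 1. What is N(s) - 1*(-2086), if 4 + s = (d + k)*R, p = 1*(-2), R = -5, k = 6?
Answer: 162749/78 ≈ 2086.5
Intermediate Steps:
p = -2
s = -39 (s = -4 + (1 + 6)*(-5) = -4 + 7*(-5) = -4 - 35 = -39)
N(K) = (-2 + K)/(2*K) (N(K) = (K - 2)/(K + K) = (-2 + K)/((2*K)) = (-2 + K)*(1/(2*K)) = (-2 + K)/(2*K))
N(s) - 1*(-2086) = (½)*(-2 - 39)/(-39) - 1*(-2086) = (½)*(-1/39)*(-41) + 2086 = 41/78 + 2086 = 162749/78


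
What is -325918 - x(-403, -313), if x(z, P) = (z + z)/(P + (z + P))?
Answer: -335370428/1029 ≈ -3.2592e+5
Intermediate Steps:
x(z, P) = 2*z/(z + 2*P) (x(z, P) = (2*z)/(P + (P + z)) = (2*z)/(z + 2*P) = 2*z/(z + 2*P))
-325918 - x(-403, -313) = -325918 - 2*(-403)/(-403 + 2*(-313)) = -325918 - 2*(-403)/(-403 - 626) = -325918 - 2*(-403)/(-1029) = -325918 - 2*(-403)*(-1)/1029 = -325918 - 1*806/1029 = -325918 - 806/1029 = -335370428/1029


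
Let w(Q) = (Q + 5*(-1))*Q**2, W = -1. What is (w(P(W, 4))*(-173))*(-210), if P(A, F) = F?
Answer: -581280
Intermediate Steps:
w(Q) = Q**2*(-5 + Q) (w(Q) = (Q - 5)*Q**2 = (-5 + Q)*Q**2 = Q**2*(-5 + Q))
(w(P(W, 4))*(-173))*(-210) = ((4**2*(-5 + 4))*(-173))*(-210) = ((16*(-1))*(-173))*(-210) = -16*(-173)*(-210) = 2768*(-210) = -581280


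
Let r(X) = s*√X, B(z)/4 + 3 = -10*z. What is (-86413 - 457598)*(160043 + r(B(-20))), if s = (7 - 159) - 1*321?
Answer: -87065152473 + 514634406*√197 ≈ -7.9842e+10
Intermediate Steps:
B(z) = -12 - 40*z (B(z) = -12 + 4*(-10*z) = -12 - 40*z)
s = -473 (s = -152 - 321 = -473)
r(X) = -473*√X
(-86413 - 457598)*(160043 + r(B(-20))) = (-86413 - 457598)*(160043 - 473*√(-12 - 40*(-20))) = -544011*(160043 - 473*√(-12 + 800)) = -544011*(160043 - 946*√197) = -87065152473 + 514634406*√197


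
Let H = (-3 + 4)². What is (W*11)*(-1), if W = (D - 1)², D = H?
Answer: 0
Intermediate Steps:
H = 1 (H = 1² = 1)
D = 1
W = 0 (W = (1 - 1)² = 0² = 0)
(W*11)*(-1) = (0*11)*(-1) = 0*(-1) = 0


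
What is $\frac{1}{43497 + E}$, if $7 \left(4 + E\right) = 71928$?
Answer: $\frac{7}{376379} \approx 1.8598 \cdot 10^{-5}$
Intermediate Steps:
$E = \frac{71900}{7}$ ($E = -4 + \frac{1}{7} \cdot 71928 = -4 + \frac{71928}{7} = \frac{71900}{7} \approx 10271.0$)
$\frac{1}{43497 + E} = \frac{1}{43497 + \frac{71900}{7}} = \frac{1}{\frac{376379}{7}} = \frac{7}{376379}$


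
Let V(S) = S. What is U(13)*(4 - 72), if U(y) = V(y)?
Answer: -884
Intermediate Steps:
U(y) = y
U(13)*(4 - 72) = 13*(4 - 72) = 13*(-68) = -884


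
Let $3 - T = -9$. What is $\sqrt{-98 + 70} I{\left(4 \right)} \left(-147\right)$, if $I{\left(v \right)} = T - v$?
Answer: $- 2352 i \sqrt{7} \approx - 6222.8 i$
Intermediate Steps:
$T = 12$ ($T = 3 - -9 = 3 + 9 = 12$)
$I{\left(v \right)} = 12 - v$
$\sqrt{-98 + 70} I{\left(4 \right)} \left(-147\right) = \sqrt{-98 + 70} \left(12 - 4\right) \left(-147\right) = \sqrt{-28} \left(12 - 4\right) \left(-147\right) = 2 i \sqrt{7} \cdot 8 \left(-147\right) = 16 i \sqrt{7} \left(-147\right) = - 2352 i \sqrt{7}$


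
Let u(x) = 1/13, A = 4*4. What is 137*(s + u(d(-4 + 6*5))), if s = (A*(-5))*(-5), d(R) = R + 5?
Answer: 712537/13 ≈ 54811.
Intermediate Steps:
A = 16
d(R) = 5 + R
u(x) = 1/13
s = 400 (s = (16*(-5))*(-5) = -80*(-5) = 400)
137*(s + u(d(-4 + 6*5))) = 137*(400 + 1/13) = 137*(5201/13) = 712537/13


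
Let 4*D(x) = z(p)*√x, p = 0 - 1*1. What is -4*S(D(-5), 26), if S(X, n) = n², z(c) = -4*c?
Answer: -2704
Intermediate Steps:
p = -1 (p = 0 - 1 = -1)
D(x) = √x (D(x) = ((-4*(-1))*√x)/4 = (4*√x)/4 = √x)
-4*S(D(-5), 26) = -4*26² = -4*676 = -2704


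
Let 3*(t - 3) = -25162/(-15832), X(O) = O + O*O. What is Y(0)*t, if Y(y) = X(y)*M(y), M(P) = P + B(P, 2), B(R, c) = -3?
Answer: 0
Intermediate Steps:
X(O) = O + O²
M(P) = -3 + P (M(P) = P - 3 = -3 + P)
Y(y) = y*(1 + y)*(-3 + y) (Y(y) = (y*(1 + y))*(-3 + y) = y*(1 + y)*(-3 + y))
t = 83825/23748 (t = 3 + (-25162/(-15832))/3 = 3 + (-25162*(-1/15832))/3 = 3 + (⅓)*(12581/7916) = 3 + 12581/23748 = 83825/23748 ≈ 3.5298)
Y(0)*t = (0*(1 + 0)*(-3 + 0))*(83825/23748) = (0*1*(-3))*(83825/23748) = 0*(83825/23748) = 0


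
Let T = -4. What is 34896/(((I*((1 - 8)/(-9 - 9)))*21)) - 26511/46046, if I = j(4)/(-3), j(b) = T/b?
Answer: 4131640407/322322 ≈ 12818.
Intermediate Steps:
j(b) = -4/b
I = 1/3 (I = -4/4/(-3) = -4*1/4*(-1/3) = -1*(-1/3) = 1/3 ≈ 0.33333)
34896/(((I*((1 - 8)/(-9 - 9)))*21)) - 26511/46046 = 34896/(((((1 - 8)/(-9 - 9))/3)*21)) - 26511/46046 = 34896/((((-7/(-18))/3)*21)) - 26511*1/46046 = 34896/((((-7*(-1/18))/3)*21)) - 26511/46046 = 34896/((((1/3)*(7/18))*21)) - 26511/46046 = 34896/(((7/54)*21)) - 26511/46046 = 34896/(49/18) - 26511/46046 = 34896*(18/49) - 26511/46046 = 628128/49 - 26511/46046 = 4131640407/322322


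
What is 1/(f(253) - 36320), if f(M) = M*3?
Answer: -1/35561 ≈ -2.8121e-5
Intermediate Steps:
f(M) = 3*M
1/(f(253) - 36320) = 1/(3*253 - 36320) = 1/(759 - 36320) = 1/(-35561) = -1/35561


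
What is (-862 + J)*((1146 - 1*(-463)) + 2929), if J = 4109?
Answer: 14734886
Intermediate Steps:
(-862 + J)*((1146 - 1*(-463)) + 2929) = (-862 + 4109)*((1146 - 1*(-463)) + 2929) = 3247*((1146 + 463) + 2929) = 3247*(1609 + 2929) = 3247*4538 = 14734886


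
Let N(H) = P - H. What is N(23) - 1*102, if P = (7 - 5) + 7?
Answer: -116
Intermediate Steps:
P = 9 (P = 2 + 7 = 9)
N(H) = 9 - H
N(23) - 1*102 = (9 - 1*23) - 1*102 = (9 - 23) - 102 = -14 - 102 = -116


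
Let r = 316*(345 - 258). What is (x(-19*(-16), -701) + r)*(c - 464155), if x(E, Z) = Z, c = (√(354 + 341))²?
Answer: -12416556860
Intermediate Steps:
c = 695 (c = (√695)² = 695)
r = 27492 (r = 316*87 = 27492)
(x(-19*(-16), -701) + r)*(c - 464155) = (-701 + 27492)*(695 - 464155) = 26791*(-463460) = -12416556860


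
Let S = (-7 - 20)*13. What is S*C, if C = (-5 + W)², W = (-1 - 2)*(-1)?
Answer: -1404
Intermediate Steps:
S = -351 (S = -27*13 = -351)
W = 3 (W = -3*(-1) = 3)
C = 4 (C = (-5 + 3)² = (-2)² = 4)
S*C = -351*4 = -1404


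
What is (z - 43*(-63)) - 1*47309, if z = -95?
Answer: -44695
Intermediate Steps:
(z - 43*(-63)) - 1*47309 = (-95 - 43*(-63)) - 1*47309 = (-95 + 2709) - 47309 = 2614 - 47309 = -44695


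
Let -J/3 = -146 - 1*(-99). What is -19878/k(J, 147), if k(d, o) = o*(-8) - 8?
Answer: 9939/592 ≈ 16.789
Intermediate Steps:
J = 141 (J = -3*(-146 - 1*(-99)) = -3*(-146 + 99) = -3*(-47) = 141)
k(d, o) = -8 - 8*o (k(d, o) = -8*o - 8 = -8 - 8*o)
-19878/k(J, 147) = -19878/(-8 - 8*147) = -19878/(-8 - 1176) = -19878/(-1184) = -19878*(-1/1184) = 9939/592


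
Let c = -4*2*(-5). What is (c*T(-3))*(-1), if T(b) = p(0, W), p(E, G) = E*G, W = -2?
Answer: 0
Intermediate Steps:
c = 40 (c = -8*(-5) = 40)
T(b) = 0 (T(b) = 0*(-2) = 0)
(c*T(-3))*(-1) = (40*0)*(-1) = 0*(-1) = 0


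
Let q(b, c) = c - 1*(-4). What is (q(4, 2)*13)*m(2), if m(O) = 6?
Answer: 468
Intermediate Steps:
q(b, c) = 4 + c (q(b, c) = c + 4 = 4 + c)
(q(4, 2)*13)*m(2) = ((4 + 2)*13)*6 = (6*13)*6 = 78*6 = 468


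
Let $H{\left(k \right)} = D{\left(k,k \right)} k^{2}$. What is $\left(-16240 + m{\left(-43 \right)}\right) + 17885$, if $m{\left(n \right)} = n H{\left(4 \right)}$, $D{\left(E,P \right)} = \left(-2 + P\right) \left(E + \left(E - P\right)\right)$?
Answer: $-3859$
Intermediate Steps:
$D{\left(E,P \right)} = \left(-2 + P\right) \left(- P + 2 E\right)$
$H{\left(k \right)} = k^{2} \left(k^{2} - 2 k\right)$ ($H{\left(k \right)} = \left(- k^{2} - 4 k + 2 k + 2 k k\right) k^{2} = \left(- k^{2} - 4 k + 2 k + 2 k^{2}\right) k^{2} = \left(k^{2} - 2 k\right) k^{2} = k^{2} \left(k^{2} - 2 k\right)$)
$m{\left(n \right)} = 128 n$ ($m{\left(n \right)} = n 4^{3} \left(-2 + 4\right) = n 64 \cdot 2 = n 128 = 128 n$)
$\left(-16240 + m{\left(-43 \right)}\right) + 17885 = \left(-16240 + 128 \left(-43\right)\right) + 17885 = \left(-16240 - 5504\right) + 17885 = -21744 + 17885 = -3859$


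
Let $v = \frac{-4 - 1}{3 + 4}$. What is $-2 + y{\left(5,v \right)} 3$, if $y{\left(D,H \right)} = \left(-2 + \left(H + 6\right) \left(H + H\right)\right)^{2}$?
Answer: $\frac{652270}{2401} \approx 271.67$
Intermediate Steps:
$v = - \frac{5}{7} \approx -0.71429$
$y{\left(D,H \right)} = \left(-2 + 2 H \left(6 + H\right)\right)^{2}$ ($y{\left(D,H \right)} = \left(-2 + \left(6 + H\right) 2 H\right)^{2} = \left(-2 + 2 H \left(6 + H\right)\right)^{2}$)
$-2 + y{\left(5,v \right)} 3 = -2 + 4 \left(-1 + \left(- \frac{5}{7}\right)^{2} + 6 \left(- \frac{5}{7}\right)\right)^{2} \cdot 3 = -2 + 4 \left(-1 + \frac{25}{49} - \frac{30}{7}\right)^{2} \cdot 3 = -2 + 4 \left(- \frac{234}{49}\right)^{2} \cdot 3 = -2 + 4 \cdot \frac{54756}{2401} \cdot 3 = -2 + \frac{219024}{2401} \cdot 3 = -2 + \frac{657072}{2401} = \frac{652270}{2401}$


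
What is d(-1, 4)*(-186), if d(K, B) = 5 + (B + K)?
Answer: -1488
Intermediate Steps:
d(K, B) = 5 + B + K
d(-1, 4)*(-186) = (5 + 4 - 1)*(-186) = 8*(-186) = -1488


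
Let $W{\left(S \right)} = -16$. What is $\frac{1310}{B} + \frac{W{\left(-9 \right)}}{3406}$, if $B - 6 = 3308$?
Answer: $\frac{1102209}{2821871} \approx 0.39059$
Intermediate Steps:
$B = 3314$ ($B = 6 + 3308 = 3314$)
$\frac{1310}{B} + \frac{W{\left(-9 \right)}}{3406} = \frac{1310}{3314} - \frac{16}{3406} = 1310 \cdot \frac{1}{3314} - \frac{8}{1703} = \frac{655}{1657} - \frac{8}{1703} = \frac{1102209}{2821871}$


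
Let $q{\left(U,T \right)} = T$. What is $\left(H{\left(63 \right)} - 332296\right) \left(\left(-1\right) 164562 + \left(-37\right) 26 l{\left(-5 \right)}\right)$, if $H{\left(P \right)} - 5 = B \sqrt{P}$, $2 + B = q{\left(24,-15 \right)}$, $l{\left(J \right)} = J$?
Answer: $53084151832 + 8147352 \sqrt{7} \approx 5.3106 \cdot 10^{10}$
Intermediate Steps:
$B = -17$ ($B = -2 - 15 = -17$)
$H{\left(P \right)} = 5 - 17 \sqrt{P}$
$\left(H{\left(63 \right)} - 332296\right) \left(\left(-1\right) 164562 + \left(-37\right) 26 l{\left(-5 \right)}\right) = \left(\left(5 - 17 \sqrt{63}\right) - 332296\right) \left(\left(-1\right) 164562 + \left(-37\right) 26 \left(-5\right)\right) = \left(\left(5 - 17 \cdot 3 \sqrt{7}\right) - 332296\right) \left(-164562 - -4810\right) = \left(\left(5 - 51 \sqrt{7}\right) - 332296\right) \left(-164562 + 4810\right) = \left(-332291 - 51 \sqrt{7}\right) \left(-159752\right) = 53084151832 + 8147352 \sqrt{7}$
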